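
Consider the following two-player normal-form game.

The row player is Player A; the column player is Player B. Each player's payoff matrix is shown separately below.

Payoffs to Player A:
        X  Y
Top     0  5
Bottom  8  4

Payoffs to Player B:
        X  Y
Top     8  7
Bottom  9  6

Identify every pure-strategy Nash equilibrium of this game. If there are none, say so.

The unique pure-strategy Nash equilibrium is (Bottom, X).

(Top, X): Player A can switch to Bottom (0 → 8). Not NE.
(Top, Y): Player B can switch to X (7 → 8). Not NE.
(Bottom, X): Player A gets 8, best alternative 0; Player B gets 9, best alternative 6. No profitable deviation — NE.
(Bottom, Y): Player A can switch to Top (4 → 5). Not NE.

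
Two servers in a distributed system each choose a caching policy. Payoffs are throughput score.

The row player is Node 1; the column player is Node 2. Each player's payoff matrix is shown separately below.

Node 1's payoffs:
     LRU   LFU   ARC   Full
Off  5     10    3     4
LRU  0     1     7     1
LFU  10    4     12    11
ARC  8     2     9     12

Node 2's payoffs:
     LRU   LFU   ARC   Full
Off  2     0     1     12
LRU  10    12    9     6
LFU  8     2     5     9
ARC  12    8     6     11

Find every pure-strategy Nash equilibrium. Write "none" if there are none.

none

(Off, LRU): Node 1 can switch to LFU (5 → 10). Not NE.
(Off, LFU): Node 2 can switch to LRU (0 → 2). Not NE.
(Off, ARC): Node 1 can switch to LRU (3 → 7). Not NE.
(Off, Full): Node 1 can switch to LFU (4 → 11). Not NE.
(LRU, LRU): Node 1 can switch to Off (0 → 5). Not NE.
(LRU, LFU): Node 1 can switch to Off (1 → 10). Not NE.
(LRU, ARC): Node 1 can switch to LFU (7 → 12). Not NE.
(LRU, Full): Node 1 can switch to Off (1 → 4). Not NE.
(The remaining 8 profiles each have a profitable deviation by the same check.)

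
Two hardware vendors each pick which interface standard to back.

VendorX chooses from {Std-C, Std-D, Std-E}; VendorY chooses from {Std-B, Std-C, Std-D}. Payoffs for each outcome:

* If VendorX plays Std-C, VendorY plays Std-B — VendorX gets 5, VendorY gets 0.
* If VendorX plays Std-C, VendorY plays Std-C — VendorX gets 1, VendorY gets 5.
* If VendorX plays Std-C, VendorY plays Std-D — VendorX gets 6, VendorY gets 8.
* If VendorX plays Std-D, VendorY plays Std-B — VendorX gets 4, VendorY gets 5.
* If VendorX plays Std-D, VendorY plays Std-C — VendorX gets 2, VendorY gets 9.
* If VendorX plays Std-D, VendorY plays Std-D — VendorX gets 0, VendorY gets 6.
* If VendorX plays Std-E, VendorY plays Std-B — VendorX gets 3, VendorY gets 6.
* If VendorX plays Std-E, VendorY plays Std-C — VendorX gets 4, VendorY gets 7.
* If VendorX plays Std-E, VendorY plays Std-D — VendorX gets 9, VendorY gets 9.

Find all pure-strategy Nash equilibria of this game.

VendorX against Std-B: payoffs 5, 4, 3 → best response Std-C.
VendorX against Std-C: payoffs 1, 2, 4 → best response Std-E.
VendorX against Std-D: payoffs 6, 0, 9 → best response Std-E.
VendorY against Std-C: payoffs 0, 5, 8 → best response Std-D.
VendorY against Std-D: payoffs 5, 9, 6 → best response Std-C.
VendorY against Std-E: payoffs 6, 7, 9 → best response Std-D.
Mutual best responses: (Std-E, Std-D).

(Std-E, Std-D)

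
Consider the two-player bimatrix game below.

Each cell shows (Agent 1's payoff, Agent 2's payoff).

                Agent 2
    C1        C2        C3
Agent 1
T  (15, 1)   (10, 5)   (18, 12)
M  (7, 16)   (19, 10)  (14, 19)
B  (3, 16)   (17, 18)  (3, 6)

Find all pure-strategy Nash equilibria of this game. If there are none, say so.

For each strategy profile, look for a profitable unilateral deviation.
(T, C1): Agent 2 can switch to C2 (1 → 5). Not NE.
(T, C2): Agent 1 can switch to M (10 → 19). Not NE.
(T, C3): Agent 1 gets 18, best alternative 14; Agent 2 gets 12, best alternative 5. No profitable deviation — NE.
(M, C1): Agent 1 can switch to T (7 → 15). Not NE.
(M, C2): Agent 2 can switch to C1 (10 → 16). Not NE.
(M, C3): Agent 1 can switch to T (14 → 18). Not NE.
(B, C1): Agent 1 can switch to T (3 → 15). Not NE.
(B, C2): Agent 1 can switch to M (17 → 19). Not NE.
(B, C3): Agent 1 can switch to T (3 → 18). Not NE.

The unique pure-strategy Nash equilibrium is (T, C3).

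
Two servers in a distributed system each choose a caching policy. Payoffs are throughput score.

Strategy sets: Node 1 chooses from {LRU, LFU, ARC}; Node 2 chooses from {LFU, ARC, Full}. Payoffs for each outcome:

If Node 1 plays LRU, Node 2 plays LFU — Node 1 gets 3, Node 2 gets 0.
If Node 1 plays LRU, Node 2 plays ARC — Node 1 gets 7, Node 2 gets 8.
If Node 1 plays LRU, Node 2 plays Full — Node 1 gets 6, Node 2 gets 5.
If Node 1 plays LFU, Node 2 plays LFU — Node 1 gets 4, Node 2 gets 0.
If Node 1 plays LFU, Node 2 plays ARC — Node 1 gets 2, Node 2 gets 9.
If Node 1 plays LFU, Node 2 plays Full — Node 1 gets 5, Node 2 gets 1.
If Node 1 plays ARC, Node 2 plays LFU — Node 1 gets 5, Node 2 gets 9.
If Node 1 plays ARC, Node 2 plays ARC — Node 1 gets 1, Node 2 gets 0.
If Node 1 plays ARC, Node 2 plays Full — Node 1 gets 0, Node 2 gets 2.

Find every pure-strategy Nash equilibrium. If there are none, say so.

Node 1 against LFU: payoffs 3, 4, 5 → best response ARC.
Node 1 against ARC: payoffs 7, 2, 1 → best response LRU.
Node 1 against Full: payoffs 6, 5, 0 → best response LRU.
Node 2 against LRU: payoffs 0, 8, 5 → best response ARC.
Node 2 against LFU: payoffs 0, 9, 1 → best response ARC.
Node 2 against ARC: payoffs 9, 0, 2 → best response LFU.
Mutual best responses: (LRU, ARC); (ARC, LFU).

The pure Nash equilibria are (LRU, ARC); (ARC, LFU).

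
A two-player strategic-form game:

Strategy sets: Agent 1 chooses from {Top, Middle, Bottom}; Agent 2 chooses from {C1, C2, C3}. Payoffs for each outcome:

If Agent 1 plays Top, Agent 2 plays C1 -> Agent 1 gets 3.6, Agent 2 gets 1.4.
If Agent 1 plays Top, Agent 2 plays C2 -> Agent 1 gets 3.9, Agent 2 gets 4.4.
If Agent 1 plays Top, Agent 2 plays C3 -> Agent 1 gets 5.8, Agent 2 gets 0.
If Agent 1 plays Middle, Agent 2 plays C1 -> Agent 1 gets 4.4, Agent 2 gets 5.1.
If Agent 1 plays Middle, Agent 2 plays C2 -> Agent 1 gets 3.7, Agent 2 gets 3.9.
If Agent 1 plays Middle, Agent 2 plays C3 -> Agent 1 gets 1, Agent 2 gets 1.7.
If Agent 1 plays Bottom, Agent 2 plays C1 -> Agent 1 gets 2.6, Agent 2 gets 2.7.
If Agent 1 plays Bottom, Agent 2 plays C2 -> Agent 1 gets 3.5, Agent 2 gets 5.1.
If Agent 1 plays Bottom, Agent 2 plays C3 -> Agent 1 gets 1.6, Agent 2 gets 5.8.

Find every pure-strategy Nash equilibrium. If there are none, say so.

For each strategy profile, look for a profitable unilateral deviation.
(Top, C1): Agent 1 can switch to Middle (3.6 → 4.4). Not NE.
(Top, C2): Agent 1 gets 3.9, best alternative 3.7; Agent 2 gets 4.4, best alternative 1.4. No profitable deviation — NE.
(Top, C3): Agent 2 can switch to C1 (0 → 1.4). Not NE.
(Middle, C1): Agent 1 gets 4.4, best alternative 3.6; Agent 2 gets 5.1, best alternative 3.9. No profitable deviation — NE.
(Middle, C2): Agent 1 can switch to Top (3.7 → 3.9). Not NE.
(Middle, C3): Agent 1 can switch to Top (1 → 5.8). Not NE.
(Bottom, C1): Agent 1 can switch to Top (2.6 → 3.6). Not NE.
(Bottom, C2): Agent 1 can switch to Top (3.5 → 3.9). Not NE.
(Bottom, C3): Agent 1 can switch to Top (1.6 → 5.8). Not NE.

(Top, C2), (Middle, C1)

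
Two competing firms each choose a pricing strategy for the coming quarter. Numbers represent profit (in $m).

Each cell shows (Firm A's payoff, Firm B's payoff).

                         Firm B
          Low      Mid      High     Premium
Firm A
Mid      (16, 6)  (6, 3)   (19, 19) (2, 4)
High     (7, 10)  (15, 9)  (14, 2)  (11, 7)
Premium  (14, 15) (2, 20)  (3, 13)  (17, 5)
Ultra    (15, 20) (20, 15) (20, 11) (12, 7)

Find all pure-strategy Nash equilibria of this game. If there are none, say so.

(Mid, Low): Firm B can switch to High (6 → 19). Not NE.
(Mid, Mid): Firm A can switch to High (6 → 15). Not NE.
(Mid, High): Firm A can switch to Ultra (19 → 20). Not NE.
(Mid, Premium): Firm A can switch to High (2 → 11). Not NE.
(High, Low): Firm A can switch to Mid (7 → 16). Not NE.
(High, Mid): Firm A can switch to Ultra (15 → 20). Not NE.
(The remaining 10 profiles each have a profitable deviation by the same check.)

No pure-strategy Nash equilibrium.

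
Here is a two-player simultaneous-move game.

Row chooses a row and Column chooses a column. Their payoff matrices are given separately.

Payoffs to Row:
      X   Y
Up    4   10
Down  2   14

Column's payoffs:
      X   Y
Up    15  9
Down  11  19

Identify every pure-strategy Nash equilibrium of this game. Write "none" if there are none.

(Up, X), (Down, Y)

Row against X: payoffs 4, 2 → best response Up.
Row against Y: payoffs 10, 14 → best response Down.
Column against Up: payoffs 15, 9 → best response X.
Column against Down: payoffs 11, 19 → best response Y.
Mutual best responses: (Up, X); (Down, Y).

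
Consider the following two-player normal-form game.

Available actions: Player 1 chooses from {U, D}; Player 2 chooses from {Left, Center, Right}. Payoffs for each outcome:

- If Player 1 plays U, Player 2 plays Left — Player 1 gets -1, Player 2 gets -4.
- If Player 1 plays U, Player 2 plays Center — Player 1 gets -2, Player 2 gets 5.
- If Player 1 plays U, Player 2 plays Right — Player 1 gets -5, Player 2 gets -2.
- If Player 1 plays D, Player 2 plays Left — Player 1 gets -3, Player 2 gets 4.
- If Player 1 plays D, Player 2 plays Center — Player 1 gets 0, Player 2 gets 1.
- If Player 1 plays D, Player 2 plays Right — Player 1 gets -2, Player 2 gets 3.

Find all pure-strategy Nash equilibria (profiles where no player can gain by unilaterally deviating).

Check each profile: it is a Nash equilibrium iff no player can strictly gain by switching unilaterally.
(U, Left): Player 2 can switch to Center (-4 → 5). Not NE.
(U, Center): Player 1 can switch to D (-2 → 0). Not NE.
(U, Right): Player 1 can switch to D (-5 → -2). Not NE.
(D, Left): Player 1 can switch to U (-3 → -1). Not NE.
(D, Center): Player 2 can switch to Left (1 → 4). Not NE.
(D, Right): Player 2 can switch to Left (3 → 4). Not NE.

There is no pure-strategy Nash equilibrium.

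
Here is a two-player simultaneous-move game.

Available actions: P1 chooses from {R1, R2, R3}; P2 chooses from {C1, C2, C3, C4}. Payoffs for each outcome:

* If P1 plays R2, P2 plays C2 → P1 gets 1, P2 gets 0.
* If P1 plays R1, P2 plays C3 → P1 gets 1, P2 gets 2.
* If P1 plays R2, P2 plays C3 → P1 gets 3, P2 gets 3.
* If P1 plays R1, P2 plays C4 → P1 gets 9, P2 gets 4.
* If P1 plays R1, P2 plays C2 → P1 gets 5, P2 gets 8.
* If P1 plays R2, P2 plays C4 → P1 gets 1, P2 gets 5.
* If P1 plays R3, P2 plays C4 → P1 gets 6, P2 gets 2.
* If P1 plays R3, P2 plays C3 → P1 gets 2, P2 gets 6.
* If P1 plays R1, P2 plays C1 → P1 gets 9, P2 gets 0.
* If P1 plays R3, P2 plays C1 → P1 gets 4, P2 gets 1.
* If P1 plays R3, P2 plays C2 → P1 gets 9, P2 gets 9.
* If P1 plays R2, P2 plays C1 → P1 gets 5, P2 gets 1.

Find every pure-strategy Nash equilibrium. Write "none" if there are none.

(R3, C2)

Check each profile: it is a Nash equilibrium iff no player can strictly gain by switching unilaterally.
(R1, C1): P2 can switch to C2 (0 → 8). Not NE.
(R1, C2): P1 can switch to R3 (5 → 9). Not NE.
(R1, C3): P1 can switch to R2 (1 → 3). Not NE.
(R1, C4): P2 can switch to C2 (4 → 8). Not NE.
(R2, C1): P1 can switch to R1 (5 → 9). Not NE.
(R2, C2): P1 can switch to R1 (1 → 5). Not NE.
(R2, C3): P2 can switch to C4 (3 → 5). Not NE.
(R2, C4): P1 can switch to R1 (1 → 9). Not NE.
(R3, C2): P1 gets 9, best alternative 5; P2 gets 9, best alternative 6. No profitable deviation — NE.
(The remaining 3 profiles each have a profitable deviation by the same check.)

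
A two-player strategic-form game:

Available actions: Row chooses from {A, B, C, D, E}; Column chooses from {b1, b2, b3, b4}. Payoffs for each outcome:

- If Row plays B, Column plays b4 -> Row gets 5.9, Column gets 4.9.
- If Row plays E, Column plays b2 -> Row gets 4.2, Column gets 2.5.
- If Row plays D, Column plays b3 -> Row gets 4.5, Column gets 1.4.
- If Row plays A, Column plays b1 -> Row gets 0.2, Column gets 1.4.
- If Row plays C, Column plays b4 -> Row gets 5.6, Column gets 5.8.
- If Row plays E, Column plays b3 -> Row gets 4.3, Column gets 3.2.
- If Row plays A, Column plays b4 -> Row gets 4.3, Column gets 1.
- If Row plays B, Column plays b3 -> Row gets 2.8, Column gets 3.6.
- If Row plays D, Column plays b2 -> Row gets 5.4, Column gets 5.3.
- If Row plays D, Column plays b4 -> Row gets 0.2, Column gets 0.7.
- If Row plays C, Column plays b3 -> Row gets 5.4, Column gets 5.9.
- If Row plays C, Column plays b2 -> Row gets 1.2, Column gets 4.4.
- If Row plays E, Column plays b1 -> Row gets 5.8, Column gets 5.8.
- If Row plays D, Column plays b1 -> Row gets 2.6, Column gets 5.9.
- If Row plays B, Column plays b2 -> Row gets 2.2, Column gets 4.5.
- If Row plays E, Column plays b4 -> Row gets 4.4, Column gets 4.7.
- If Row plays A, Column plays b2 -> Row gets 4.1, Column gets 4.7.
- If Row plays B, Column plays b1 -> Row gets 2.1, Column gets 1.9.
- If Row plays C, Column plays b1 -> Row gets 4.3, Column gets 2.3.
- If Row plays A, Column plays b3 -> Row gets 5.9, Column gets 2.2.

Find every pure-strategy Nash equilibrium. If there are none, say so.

(A, b1): Row can switch to B (0.2 → 2.1). Not NE.
(A, b2): Row can switch to D (4.1 → 5.4). Not NE.
(A, b3): Column can switch to b2 (2.2 → 4.7). Not NE.
(A, b4): Row can switch to B (4.3 → 5.9). Not NE.
(B, b1): Row can switch to C (2.1 → 4.3). Not NE.
(B, b2): Row can switch to A (2.2 → 4.1). Not NE.
(B, b3): Row can switch to A (2.8 → 5.9). Not NE.
(B, b4): Row gets 5.9, best alternative 5.6; Column gets 4.9, best alternative 4.5. No profitable deviation — NE.
(C, b1): Row can switch to E (4.3 → 5.8). Not NE.
(E, b1): Row gets 5.8, best alternative 4.3; Column gets 5.8, best alternative 4.7. No profitable deviation — NE.
(The remaining 10 profiles each have a profitable deviation by the same check.)

Pure-strategy Nash equilibria: (B, b4) and (E, b1)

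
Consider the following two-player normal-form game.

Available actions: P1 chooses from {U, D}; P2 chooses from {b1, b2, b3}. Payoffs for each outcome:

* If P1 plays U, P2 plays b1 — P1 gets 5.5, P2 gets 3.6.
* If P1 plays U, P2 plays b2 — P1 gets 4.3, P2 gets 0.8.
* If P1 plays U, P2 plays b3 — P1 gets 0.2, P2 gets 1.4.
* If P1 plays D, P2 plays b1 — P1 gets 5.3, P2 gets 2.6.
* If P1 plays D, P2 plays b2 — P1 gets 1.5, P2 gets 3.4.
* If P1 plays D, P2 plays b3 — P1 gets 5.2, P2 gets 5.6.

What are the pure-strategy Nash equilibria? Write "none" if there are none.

Pure-strategy Nash equilibria: (U, b1), (D, b3)

For each strategy profile, look for a profitable unilateral deviation.
(U, b1): P1 gets 5.5, best alternative 5.3; P2 gets 3.6, best alternative 1.4. No profitable deviation — NE.
(U, b2): P2 can switch to b1 (0.8 → 3.6). Not NE.
(U, b3): P1 can switch to D (0.2 → 5.2). Not NE.
(D, b1): P1 can switch to U (5.3 → 5.5). Not NE.
(D, b2): P1 can switch to U (1.5 → 4.3). Not NE.
(D, b3): P1 gets 5.2, best alternative 0.2; P2 gets 5.6, best alternative 3.4. No profitable deviation — NE.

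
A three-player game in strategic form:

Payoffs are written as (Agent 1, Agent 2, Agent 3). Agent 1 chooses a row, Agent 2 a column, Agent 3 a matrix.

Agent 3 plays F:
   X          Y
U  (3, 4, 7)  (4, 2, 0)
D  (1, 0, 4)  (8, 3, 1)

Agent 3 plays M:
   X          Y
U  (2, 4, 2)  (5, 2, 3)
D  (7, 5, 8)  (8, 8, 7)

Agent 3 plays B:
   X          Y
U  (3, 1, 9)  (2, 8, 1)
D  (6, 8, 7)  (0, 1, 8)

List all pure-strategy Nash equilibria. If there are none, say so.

(U, X, F): Agent 3 can switch to B (7 → 9). Not NE.
(U, X, M): Agent 1 can switch to D (2 → 7). Not NE.
(U, X, B): Agent 1 can switch to D (3 → 6). Not NE.
(U, Y, F): Agent 1 can switch to D (4 → 8). Not NE.
(U, Y, M): Agent 1 can switch to D (5 → 8). Not NE.
(U, Y, B): Agent 3 can switch to M (1 → 3). Not NE.
(D, X, F): Agent 1 can switch to U (1 → 3). Not NE.
(D, X, M): Agent 2 can switch to Y (5 → 8). Not NE.
(D, X, B): Agent 3 can switch to M (7 → 8). Not NE.
(D, Y, F): Agent 3 can switch to M (1 → 7). Not NE.
(D, Y, M): Agent 3 can switch to B (7 → 8). Not NE.
(D, Y, B): Agent 1 can switch to U (0 → 2). Not NE.

There is no pure-strategy Nash equilibrium.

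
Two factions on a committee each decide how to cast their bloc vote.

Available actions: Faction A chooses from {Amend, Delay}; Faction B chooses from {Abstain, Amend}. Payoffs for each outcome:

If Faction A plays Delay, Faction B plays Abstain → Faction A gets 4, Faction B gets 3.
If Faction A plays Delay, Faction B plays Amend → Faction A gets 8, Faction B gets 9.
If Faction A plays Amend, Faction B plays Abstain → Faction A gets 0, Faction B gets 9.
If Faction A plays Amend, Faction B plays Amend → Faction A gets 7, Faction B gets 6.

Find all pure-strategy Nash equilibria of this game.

(Delay, Amend)

Mark each player's best response to every combination of opponents' strategies; a profile where every player is best-responding is a pure Nash equilibrium.
Faction A against Abstain: payoffs 0, 4 → best response Delay.
Faction A against Amend: payoffs 7, 8 → best response Delay.
Faction B against Amend: payoffs 9, 6 → best response Abstain.
Faction B against Delay: payoffs 3, 9 → best response Amend.
Mutual best responses: (Delay, Amend).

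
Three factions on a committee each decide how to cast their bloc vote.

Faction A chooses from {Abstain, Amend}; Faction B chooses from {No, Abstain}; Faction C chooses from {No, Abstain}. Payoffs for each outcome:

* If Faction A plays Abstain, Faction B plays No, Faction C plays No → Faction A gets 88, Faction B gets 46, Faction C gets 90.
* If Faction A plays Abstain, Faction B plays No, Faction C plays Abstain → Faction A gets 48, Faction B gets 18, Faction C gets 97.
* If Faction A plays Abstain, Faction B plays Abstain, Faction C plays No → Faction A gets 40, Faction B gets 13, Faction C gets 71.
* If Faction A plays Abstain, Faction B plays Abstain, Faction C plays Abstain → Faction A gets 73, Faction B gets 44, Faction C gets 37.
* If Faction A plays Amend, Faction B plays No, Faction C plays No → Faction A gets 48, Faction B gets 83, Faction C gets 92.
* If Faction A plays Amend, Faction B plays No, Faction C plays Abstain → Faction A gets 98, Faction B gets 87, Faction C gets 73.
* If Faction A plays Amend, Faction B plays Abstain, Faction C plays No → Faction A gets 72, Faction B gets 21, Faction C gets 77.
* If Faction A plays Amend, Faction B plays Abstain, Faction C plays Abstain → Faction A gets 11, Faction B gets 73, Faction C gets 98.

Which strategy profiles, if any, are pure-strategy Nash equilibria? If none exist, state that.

Faction A against (No, No): payoffs 88, 48 → best response Abstain.
Faction A against (No, Abstain): payoffs 48, 98 → best response Amend.
Faction A against (Abstain, No): payoffs 40, 72 → best response Amend.
Faction A against (Abstain, Abstain): payoffs 73, 11 → best response Abstain.
Faction B against (Abstain, No): payoffs 46, 13 → best response No.
Faction B against (Abstain, Abstain): payoffs 18, 44 → best response Abstain.
Faction B against (Amend, No): payoffs 83, 21 → best response No.
Faction B against (Amend, Abstain): payoffs 87, 73 → best response No.
Faction C against (Abstain, No): payoffs 90, 97 → best response Abstain.
Faction C against (Abstain, Abstain): payoffs 71, 37 → best response No.
Faction C against (Amend, No): payoffs 92, 73 → best response No.
Faction C against (Amend, Abstain): payoffs 77, 98 → best response Abstain.
No profile is a mutual best response for all players.

This game has no pure Nash equilibrium.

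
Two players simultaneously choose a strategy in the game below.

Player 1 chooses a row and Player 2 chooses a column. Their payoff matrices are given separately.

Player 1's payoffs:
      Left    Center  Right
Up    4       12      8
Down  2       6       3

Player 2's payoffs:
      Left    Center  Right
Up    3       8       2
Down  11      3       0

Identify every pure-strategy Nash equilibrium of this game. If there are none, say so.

(Up, Left): Player 2 can switch to Center (3 → 8). Not NE.
(Up, Center): Player 1 gets 12, best alternative 6; Player 2 gets 8, best alternative 3. No profitable deviation — NE.
(Up, Right): Player 2 can switch to Left (2 → 3). Not NE.
(Down, Left): Player 1 can switch to Up (2 → 4). Not NE.
(Down, Center): Player 1 can switch to Up (6 → 12). Not NE.
(Down, Right): Player 1 can switch to Up (3 → 8). Not NE.

(Up, Center)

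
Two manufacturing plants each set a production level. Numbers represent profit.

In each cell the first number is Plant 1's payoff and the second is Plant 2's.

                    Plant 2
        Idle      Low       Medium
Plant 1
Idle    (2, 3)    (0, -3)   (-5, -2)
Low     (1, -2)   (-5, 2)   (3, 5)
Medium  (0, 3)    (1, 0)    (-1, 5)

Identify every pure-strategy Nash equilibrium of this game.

(Idle, Idle); (Low, Medium)

Plant 1 against Idle: payoffs 2, 1, 0 → best response Idle.
Plant 1 against Low: payoffs 0, -5, 1 → best response Medium.
Plant 1 against Medium: payoffs -5, 3, -1 → best response Low.
Plant 2 against Idle: payoffs 3, -3, -2 → best response Idle.
Plant 2 against Low: payoffs -2, 2, 5 → best response Medium.
Plant 2 against Medium: payoffs 3, 0, 5 → best response Medium.
Mutual best responses: (Idle, Idle); (Low, Medium).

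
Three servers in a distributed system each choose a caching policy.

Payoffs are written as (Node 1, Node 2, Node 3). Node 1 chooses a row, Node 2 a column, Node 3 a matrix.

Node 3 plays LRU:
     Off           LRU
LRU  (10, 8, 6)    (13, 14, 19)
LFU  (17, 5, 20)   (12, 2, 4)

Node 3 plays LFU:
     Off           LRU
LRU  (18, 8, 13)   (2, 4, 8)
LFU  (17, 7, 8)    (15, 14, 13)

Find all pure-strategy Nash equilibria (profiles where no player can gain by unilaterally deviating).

(LRU, Off, LFU) and (LRU, LRU, LRU) and (LFU, Off, LRU) and (LFU, LRU, LFU)

(LRU, Off, LRU): Node 1 can switch to LFU (10 → 17). Not NE.
(LRU, Off, LFU): Node 1 gets 18, best alternative 17; Node 2 gets 8, best alternative 4; Node 3 gets 13, best alternative 6. No profitable deviation — NE.
(LRU, LRU, LRU): Node 1 gets 13, best alternative 12; Node 2 gets 14, best alternative 8; Node 3 gets 19, best alternative 8. No profitable deviation — NE.
(LRU, LRU, LFU): Node 1 can switch to LFU (2 → 15). Not NE.
(LFU, Off, LRU): Node 1 gets 17, best alternative 10; Node 2 gets 5, best alternative 2; Node 3 gets 20, best alternative 8. No profitable deviation — NE.
(LFU, Off, LFU): Node 1 can switch to LRU (17 → 18). Not NE.
(LFU, LRU, LRU): Node 1 can switch to LRU (12 → 13). Not NE.
(LFU, LRU, LFU): Node 1 gets 15, best alternative 2; Node 2 gets 14, best alternative 7; Node 3 gets 13, best alternative 4. No profitable deviation — NE.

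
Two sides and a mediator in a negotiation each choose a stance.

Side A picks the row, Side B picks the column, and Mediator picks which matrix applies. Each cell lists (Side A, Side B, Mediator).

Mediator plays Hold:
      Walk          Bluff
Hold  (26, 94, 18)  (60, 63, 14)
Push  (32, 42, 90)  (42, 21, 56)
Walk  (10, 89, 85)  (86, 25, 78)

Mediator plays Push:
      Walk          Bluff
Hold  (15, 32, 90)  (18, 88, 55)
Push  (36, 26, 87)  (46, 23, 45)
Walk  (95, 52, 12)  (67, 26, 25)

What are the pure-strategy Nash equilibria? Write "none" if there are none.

The unique pure-strategy Nash equilibrium is (Push, Walk, Hold).

(Hold, Walk, Hold): Side A can switch to Push (26 → 32). Not NE.
(Hold, Walk, Push): Side A can switch to Push (15 → 36). Not NE.
(Hold, Bluff, Hold): Side A can switch to Walk (60 → 86). Not NE.
(Hold, Bluff, Push): Side A can switch to Push (18 → 46). Not NE.
(Push, Walk, Hold): Side A gets 32, best alternative 26; Side B gets 42, best alternative 21; Mediator gets 90, best alternative 87. No profitable deviation — NE.
(Push, Walk, Push): Side A can switch to Walk (36 → 95). Not NE.
(Push, Bluff, Hold): Side A can switch to Hold (42 → 60). Not NE.
(The remaining 5 profiles each have a profitable deviation by the same check.)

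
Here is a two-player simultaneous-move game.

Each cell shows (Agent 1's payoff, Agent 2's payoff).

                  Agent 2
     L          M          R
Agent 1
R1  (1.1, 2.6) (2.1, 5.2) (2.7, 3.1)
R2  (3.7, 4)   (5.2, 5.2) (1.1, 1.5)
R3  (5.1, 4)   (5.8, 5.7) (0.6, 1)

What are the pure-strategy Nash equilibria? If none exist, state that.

For each player, find the best response to each opponent profile; mutual best responses are the pure NE.
Agent 1 against L: payoffs 1.1, 3.7, 5.1 → best response R3.
Agent 1 against M: payoffs 2.1, 5.2, 5.8 → best response R3.
Agent 1 against R: payoffs 2.7, 1.1, 0.6 → best response R1.
Agent 2 against R1: payoffs 2.6, 5.2, 3.1 → best response M.
Agent 2 against R2: payoffs 4, 5.2, 1.5 → best response M.
Agent 2 against R3: payoffs 4, 5.7, 1 → best response M.
Mutual best responses: (R3, M).

(R3, M)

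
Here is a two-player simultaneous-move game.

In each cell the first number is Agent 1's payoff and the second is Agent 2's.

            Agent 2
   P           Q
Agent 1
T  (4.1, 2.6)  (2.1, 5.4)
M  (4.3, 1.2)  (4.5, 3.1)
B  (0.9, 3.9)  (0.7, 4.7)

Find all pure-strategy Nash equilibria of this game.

(T, P): Agent 1 can switch to M (4.1 → 4.3). Not NE.
(T, Q): Agent 1 can switch to M (2.1 → 4.5). Not NE.
(M, P): Agent 2 can switch to Q (1.2 → 3.1). Not NE.
(M, Q): Agent 1 gets 4.5, best alternative 2.1; Agent 2 gets 3.1, best alternative 1.2. No profitable deviation — NE.
(B, P): Agent 1 can switch to T (0.9 → 4.1). Not NE.
(B, Q): Agent 1 can switch to T (0.7 → 2.1). Not NE.

Pure NE: (M, Q)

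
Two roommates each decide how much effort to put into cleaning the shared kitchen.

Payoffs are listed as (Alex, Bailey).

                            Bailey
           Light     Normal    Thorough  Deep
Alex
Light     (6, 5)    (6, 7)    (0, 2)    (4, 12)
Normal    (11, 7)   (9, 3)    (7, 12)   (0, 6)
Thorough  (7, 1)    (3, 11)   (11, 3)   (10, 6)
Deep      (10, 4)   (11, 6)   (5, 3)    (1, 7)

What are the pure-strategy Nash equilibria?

Alex against Light: payoffs 6, 11, 7, 10 → best response Normal.
Alex against Normal: payoffs 6, 9, 3, 11 → best response Deep.
Alex against Thorough: payoffs 0, 7, 11, 5 → best response Thorough.
Alex against Deep: payoffs 4, 0, 10, 1 → best response Thorough.
Bailey against Light: payoffs 5, 7, 2, 12 → best response Deep.
Bailey against Normal: payoffs 7, 3, 12, 6 → best response Thorough.
Bailey against Thorough: payoffs 1, 11, 3, 6 → best response Normal.
Bailey against Deep: payoffs 4, 6, 3, 7 → best response Deep.
No profile is a mutual best response for all players.

This game has no pure Nash equilibrium.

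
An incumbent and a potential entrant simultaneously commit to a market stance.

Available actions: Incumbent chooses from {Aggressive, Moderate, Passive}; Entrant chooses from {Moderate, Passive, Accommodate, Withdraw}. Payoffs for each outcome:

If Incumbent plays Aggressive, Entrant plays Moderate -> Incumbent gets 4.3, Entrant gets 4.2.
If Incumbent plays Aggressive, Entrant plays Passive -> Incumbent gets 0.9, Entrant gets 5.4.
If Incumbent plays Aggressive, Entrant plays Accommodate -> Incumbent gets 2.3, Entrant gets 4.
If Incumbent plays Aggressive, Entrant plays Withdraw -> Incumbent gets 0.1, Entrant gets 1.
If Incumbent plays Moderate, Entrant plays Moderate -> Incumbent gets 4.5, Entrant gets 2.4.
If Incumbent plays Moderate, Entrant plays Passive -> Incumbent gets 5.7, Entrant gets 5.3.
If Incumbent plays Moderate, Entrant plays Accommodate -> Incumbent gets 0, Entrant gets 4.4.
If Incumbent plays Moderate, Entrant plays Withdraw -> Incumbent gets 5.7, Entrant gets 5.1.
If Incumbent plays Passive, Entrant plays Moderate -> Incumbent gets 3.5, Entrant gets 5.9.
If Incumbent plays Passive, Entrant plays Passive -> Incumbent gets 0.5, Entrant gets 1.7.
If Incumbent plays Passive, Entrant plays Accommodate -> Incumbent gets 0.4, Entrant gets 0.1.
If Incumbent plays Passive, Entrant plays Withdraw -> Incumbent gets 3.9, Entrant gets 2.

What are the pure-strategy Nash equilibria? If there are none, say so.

(Moderate, Passive)

Incumbent against Moderate: payoffs 4.3, 4.5, 3.5 → best response Moderate.
Incumbent against Passive: payoffs 0.9, 5.7, 0.5 → best response Moderate.
Incumbent against Accommodate: payoffs 2.3, 0, 0.4 → best response Aggressive.
Incumbent against Withdraw: payoffs 0.1, 5.7, 3.9 → best response Moderate.
Entrant against Aggressive: payoffs 4.2, 5.4, 4, 1 → best response Passive.
Entrant against Moderate: payoffs 2.4, 5.3, 4.4, 5.1 → best response Passive.
Entrant against Passive: payoffs 5.9, 1.7, 0.1, 2 → best response Moderate.
Mutual best responses: (Moderate, Passive).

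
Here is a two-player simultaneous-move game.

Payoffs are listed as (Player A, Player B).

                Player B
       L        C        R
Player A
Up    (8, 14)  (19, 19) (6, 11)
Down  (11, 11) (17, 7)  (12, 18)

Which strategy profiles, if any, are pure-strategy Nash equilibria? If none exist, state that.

Mark each player's best response to every combination of opponents' strategies; a profile where every player is best-responding is a pure Nash equilibrium.
Player A against L: payoffs 8, 11 → best response Down.
Player A against C: payoffs 19, 17 → best response Up.
Player A against R: payoffs 6, 12 → best response Down.
Player B against Up: payoffs 14, 19, 11 → best response C.
Player B against Down: payoffs 11, 7, 18 → best response R.
Mutual best responses: (Up, C); (Down, R).

The pure Nash equilibria are (Up, C) and (Down, R).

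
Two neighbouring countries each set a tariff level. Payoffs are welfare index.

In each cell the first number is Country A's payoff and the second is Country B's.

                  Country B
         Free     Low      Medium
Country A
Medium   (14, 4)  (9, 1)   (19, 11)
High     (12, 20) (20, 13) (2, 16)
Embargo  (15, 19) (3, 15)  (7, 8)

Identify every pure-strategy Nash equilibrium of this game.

(Medium, Free): Country A can switch to Embargo (14 → 15). Not NE.
(Medium, Low): Country A can switch to High (9 → 20). Not NE.
(Medium, Medium): Country A gets 19, best alternative 7; Country B gets 11, best alternative 4. No profitable deviation — NE.
(High, Free): Country A can switch to Medium (12 → 14). Not NE.
(High, Low): Country B can switch to Free (13 → 20). Not NE.
(High, Medium): Country A can switch to Medium (2 → 19). Not NE.
(Embargo, Free): Country A gets 15, best alternative 14; Country B gets 19, best alternative 15. No profitable deviation — NE.
(Embargo, Low): Country A can switch to Medium (3 → 9). Not NE.
(Embargo, Medium): Country A can switch to Medium (7 → 19). Not NE.

(Medium, Medium), (Embargo, Free)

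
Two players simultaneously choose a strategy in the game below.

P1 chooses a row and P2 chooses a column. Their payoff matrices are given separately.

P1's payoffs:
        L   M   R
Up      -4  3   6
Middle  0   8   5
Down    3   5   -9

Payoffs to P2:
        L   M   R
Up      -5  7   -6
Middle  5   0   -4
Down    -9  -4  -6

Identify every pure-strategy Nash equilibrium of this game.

For each player, find the best response to each opponent profile; mutual best responses are the pure NE.
P1 against L: payoffs -4, 0, 3 → best response Down.
P1 against M: payoffs 3, 8, 5 → best response Middle.
P1 against R: payoffs 6, 5, -9 → best response Up.
P2 against Up: payoffs -5, 7, -6 → best response M.
P2 against Middle: payoffs 5, 0, -4 → best response L.
P2 against Down: payoffs -9, -4, -6 → best response M.
No profile is a mutual best response for all players.

This game has no pure Nash equilibrium.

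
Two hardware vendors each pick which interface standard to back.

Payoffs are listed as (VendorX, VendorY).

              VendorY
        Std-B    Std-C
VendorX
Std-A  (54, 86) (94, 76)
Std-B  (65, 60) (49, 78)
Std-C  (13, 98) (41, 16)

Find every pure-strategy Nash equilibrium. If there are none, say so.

Mark each player's best response to every combination of opponents' strategies; a profile where every player is best-responding is a pure Nash equilibrium.
VendorX against Std-B: payoffs 54, 65, 13 → best response Std-B.
VendorX against Std-C: payoffs 94, 49, 41 → best response Std-A.
VendorY against Std-A: payoffs 86, 76 → best response Std-B.
VendorY against Std-B: payoffs 60, 78 → best response Std-C.
VendorY against Std-C: payoffs 98, 16 → best response Std-B.
No profile is a mutual best response for all players.

There is no pure-strategy Nash equilibrium.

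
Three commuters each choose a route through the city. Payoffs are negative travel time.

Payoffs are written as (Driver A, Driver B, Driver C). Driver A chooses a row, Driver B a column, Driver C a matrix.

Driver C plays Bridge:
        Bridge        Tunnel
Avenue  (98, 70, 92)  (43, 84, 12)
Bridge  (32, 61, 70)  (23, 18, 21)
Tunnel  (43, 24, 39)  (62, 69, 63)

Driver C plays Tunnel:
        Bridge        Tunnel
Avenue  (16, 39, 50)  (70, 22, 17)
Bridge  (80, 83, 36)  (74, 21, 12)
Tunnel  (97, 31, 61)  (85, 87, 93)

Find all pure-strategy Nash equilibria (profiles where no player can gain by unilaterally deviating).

The unique pure-strategy Nash equilibrium is (Tunnel, Tunnel, Tunnel).

For each player, find the best response to each opponent profile; mutual best responses are the pure NE.
Driver A against (Bridge, Bridge): payoffs 98, 32, 43 → best response Avenue.
Driver A against (Bridge, Tunnel): payoffs 16, 80, 97 → best response Tunnel.
Driver A against (Tunnel, Bridge): payoffs 43, 23, 62 → best response Tunnel.
Driver A against (Tunnel, Tunnel): payoffs 70, 74, 85 → best response Tunnel.
Driver B against (Avenue, Bridge): payoffs 70, 84 → best response Tunnel.
Driver B against (Avenue, Tunnel): payoffs 39, 22 → best response Bridge.
Driver B against (Bridge, Bridge): payoffs 61, 18 → best response Bridge.
Driver B against (Bridge, Tunnel): payoffs 83, 21 → best response Bridge.
Driver B against (Tunnel, Bridge): payoffs 24, 69 → best response Tunnel.
Driver B against (Tunnel, Tunnel): payoffs 31, 87 → best response Tunnel.
Driver C against (Avenue, Bridge): payoffs 92, 50 → best response Bridge.
Driver C against (Avenue, Tunnel): payoffs 12, 17 → best response Tunnel.
Driver C against (Bridge, Bridge): payoffs 70, 36 → best response Bridge.
Driver C against (Bridge, Tunnel): payoffs 21, 12 → best response Bridge.
Driver C against (Tunnel, Bridge): payoffs 39, 61 → best response Tunnel.
Driver C against (Tunnel, Tunnel): payoffs 63, 93 → best response Tunnel.
Mutual best responses: (Tunnel, Tunnel, Tunnel).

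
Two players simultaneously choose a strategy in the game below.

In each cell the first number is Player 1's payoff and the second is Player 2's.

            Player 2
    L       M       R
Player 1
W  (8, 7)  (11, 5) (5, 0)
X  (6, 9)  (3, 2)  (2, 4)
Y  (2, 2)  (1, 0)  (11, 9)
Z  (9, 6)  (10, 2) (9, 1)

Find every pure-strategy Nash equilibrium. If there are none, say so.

Player 1 against L: payoffs 8, 6, 2, 9 → best response Z.
Player 1 against M: payoffs 11, 3, 1, 10 → best response W.
Player 1 against R: payoffs 5, 2, 11, 9 → best response Y.
Player 2 against W: payoffs 7, 5, 0 → best response L.
Player 2 against X: payoffs 9, 2, 4 → best response L.
Player 2 against Y: payoffs 2, 0, 9 → best response R.
Player 2 against Z: payoffs 6, 2, 1 → best response L.
Mutual best responses: (Y, R); (Z, L).

Pure-strategy Nash equilibria: (Y, R), (Z, L)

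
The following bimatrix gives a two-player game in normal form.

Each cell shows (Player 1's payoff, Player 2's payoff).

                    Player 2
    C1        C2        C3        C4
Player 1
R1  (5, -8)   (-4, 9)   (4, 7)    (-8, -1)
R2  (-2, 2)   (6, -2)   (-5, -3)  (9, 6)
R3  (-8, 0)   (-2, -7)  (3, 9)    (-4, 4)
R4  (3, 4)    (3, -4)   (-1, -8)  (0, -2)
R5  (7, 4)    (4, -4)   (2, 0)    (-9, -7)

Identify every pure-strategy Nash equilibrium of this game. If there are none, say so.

Player 1 against C1: payoffs 5, -2, -8, 3, 7 → best response R5.
Player 1 against C2: payoffs -4, 6, -2, 3, 4 → best response R2.
Player 1 against C3: payoffs 4, -5, 3, -1, 2 → best response R1.
Player 1 against C4: payoffs -8, 9, -4, 0, -9 → best response R2.
Player 2 against R1: payoffs -8, 9, 7, -1 → best response C2.
Player 2 against R2: payoffs 2, -2, -3, 6 → best response C4.
Player 2 against R3: payoffs 0, -7, 9, 4 → best response C3.
Player 2 against R4: payoffs 4, -4, -8, -2 → best response C1.
Player 2 against R5: payoffs 4, -4, 0, -7 → best response C1.
Mutual best responses: (R2, C4); (R5, C1).

(R2, C4); (R5, C1)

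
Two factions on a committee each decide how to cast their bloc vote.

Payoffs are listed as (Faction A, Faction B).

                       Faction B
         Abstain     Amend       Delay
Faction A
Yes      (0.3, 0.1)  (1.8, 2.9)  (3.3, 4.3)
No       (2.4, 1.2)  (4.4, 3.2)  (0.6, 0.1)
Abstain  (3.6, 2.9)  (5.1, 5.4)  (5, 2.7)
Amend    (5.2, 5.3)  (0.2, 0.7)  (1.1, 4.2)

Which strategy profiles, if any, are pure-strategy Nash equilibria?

Mark each player's best response to every combination of opponents' strategies; a profile where every player is best-responding is a pure Nash equilibrium.
Faction A against Abstain: payoffs 0.3, 2.4, 3.6, 5.2 → best response Amend.
Faction A against Amend: payoffs 1.8, 4.4, 5.1, 0.2 → best response Abstain.
Faction A against Delay: payoffs 3.3, 0.6, 5, 1.1 → best response Abstain.
Faction B against Yes: payoffs 0.1, 2.9, 4.3 → best response Delay.
Faction B against No: payoffs 1.2, 3.2, 0.1 → best response Amend.
Faction B against Abstain: payoffs 2.9, 5.4, 2.7 → best response Amend.
Faction B against Amend: payoffs 5.3, 0.7, 4.2 → best response Abstain.
Mutual best responses: (Abstain, Amend); (Amend, Abstain).

The pure Nash equilibria are (Abstain, Amend); (Amend, Abstain).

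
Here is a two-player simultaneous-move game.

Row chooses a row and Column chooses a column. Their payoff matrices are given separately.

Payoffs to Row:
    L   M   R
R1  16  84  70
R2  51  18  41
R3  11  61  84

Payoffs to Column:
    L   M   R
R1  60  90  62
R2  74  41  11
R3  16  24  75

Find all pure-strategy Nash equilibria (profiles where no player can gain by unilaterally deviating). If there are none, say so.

Pure-strategy Nash equilibria: (R1, M), (R2, L), (R3, R)

Row against L: payoffs 16, 51, 11 → best response R2.
Row against M: payoffs 84, 18, 61 → best response R1.
Row against R: payoffs 70, 41, 84 → best response R3.
Column against R1: payoffs 60, 90, 62 → best response M.
Column against R2: payoffs 74, 41, 11 → best response L.
Column against R3: payoffs 16, 24, 75 → best response R.
Mutual best responses: (R1, M); (R2, L); (R3, R).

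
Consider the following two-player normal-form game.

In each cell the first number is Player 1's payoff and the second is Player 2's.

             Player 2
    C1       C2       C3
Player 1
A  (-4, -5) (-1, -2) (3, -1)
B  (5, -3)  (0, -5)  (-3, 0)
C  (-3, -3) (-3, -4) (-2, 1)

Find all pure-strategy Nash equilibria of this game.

(A, C3)

Mark each player's best response to every combination of opponents' strategies; a profile where every player is best-responding is a pure Nash equilibrium.
Player 1 against C1: payoffs -4, 5, -3 → best response B.
Player 1 against C2: payoffs -1, 0, -3 → best response B.
Player 1 against C3: payoffs 3, -3, -2 → best response A.
Player 2 against A: payoffs -5, -2, -1 → best response C3.
Player 2 against B: payoffs -3, -5, 0 → best response C3.
Player 2 against C: payoffs -3, -4, 1 → best response C3.
Mutual best responses: (A, C3).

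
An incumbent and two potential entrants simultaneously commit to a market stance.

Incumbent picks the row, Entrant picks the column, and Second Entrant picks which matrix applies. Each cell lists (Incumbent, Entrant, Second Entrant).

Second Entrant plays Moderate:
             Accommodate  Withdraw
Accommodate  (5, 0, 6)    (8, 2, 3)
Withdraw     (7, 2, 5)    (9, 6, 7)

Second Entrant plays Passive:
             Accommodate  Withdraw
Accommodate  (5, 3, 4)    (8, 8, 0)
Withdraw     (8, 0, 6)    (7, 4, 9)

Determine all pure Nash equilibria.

No pure-strategy Nash equilibrium.

Mark each player's best response to every combination of opponents' strategies; a profile where every player is best-responding is a pure Nash equilibrium.
Incumbent against (Accommodate, Moderate): payoffs 5, 7 → best response Withdraw.
Incumbent against (Accommodate, Passive): payoffs 5, 8 → best response Withdraw.
Incumbent against (Withdraw, Moderate): payoffs 8, 9 → best response Withdraw.
Incumbent against (Withdraw, Passive): payoffs 8, 7 → best response Accommodate.
Entrant against (Accommodate, Moderate): payoffs 0, 2 → best response Withdraw.
Entrant against (Accommodate, Passive): payoffs 3, 8 → best response Withdraw.
Entrant against (Withdraw, Moderate): payoffs 2, 6 → best response Withdraw.
Entrant against (Withdraw, Passive): payoffs 0, 4 → best response Withdraw.
Second Entrant against (Accommodate, Accommodate): payoffs 6, 4 → best response Moderate.
Second Entrant against (Accommodate, Withdraw): payoffs 3, 0 → best response Moderate.
Second Entrant against (Withdraw, Accommodate): payoffs 5, 6 → best response Passive.
Second Entrant against (Withdraw, Withdraw): payoffs 7, 9 → best response Passive.
No profile is a mutual best response for all players.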